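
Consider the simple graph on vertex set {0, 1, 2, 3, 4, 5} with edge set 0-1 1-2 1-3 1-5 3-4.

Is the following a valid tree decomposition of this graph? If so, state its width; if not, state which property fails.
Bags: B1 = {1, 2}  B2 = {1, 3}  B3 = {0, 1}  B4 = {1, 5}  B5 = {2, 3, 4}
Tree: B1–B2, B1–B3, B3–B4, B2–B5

A tree decomposition must satisfy three properties: every vertex lies in some bag; for every edge, both endpoints lie together in some bag; and for every vertex, the bags containing it form a connected subtree. Here bags containing vertex 2 are not connected in the tree, so the decomposition is invalid.

No — bags containing vertex 2 are not connected in the tree.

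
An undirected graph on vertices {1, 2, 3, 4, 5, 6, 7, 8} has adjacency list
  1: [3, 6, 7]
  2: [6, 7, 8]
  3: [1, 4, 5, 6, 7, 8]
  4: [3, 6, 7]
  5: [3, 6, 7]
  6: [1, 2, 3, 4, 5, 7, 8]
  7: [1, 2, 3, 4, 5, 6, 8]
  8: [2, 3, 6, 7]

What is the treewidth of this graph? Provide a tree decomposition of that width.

Every bag has size at most 4, so the width is 4 − 1 = 3 and tw(G) ≤ 3. On the other hand G contains the 4-clique {2, 6, 7, 8}. A clique must lie in a single bag of any decomposition, so no decomposition can have width below 3. Hence tw(G) = 3 exactly.

Treewidth 3.
One such decomposition:
Bags: B1 = {3, 5, 6, 7}  B2 = {3, 4, 6, 7}  B3 = {1, 3, 6, 7}  B4 = {3, 6, 7, 8}  B5 = {2, 6, 7, 8}
Tree: B1–B2, B1–B3, B1–B4, B4–B5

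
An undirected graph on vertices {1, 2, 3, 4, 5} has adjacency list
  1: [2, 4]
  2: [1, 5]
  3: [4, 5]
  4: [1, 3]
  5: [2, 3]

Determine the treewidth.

2

A width-2 tree decomposition is:
Bags: B1 = {3, 4, 5}  B2 = {2, 4, 5}  B3 = {1, 2, 4}
Tree: B1–B2, B2–B3
The largest bag has 3 vertices, giving width 2; this decomposition certifies tw(G) ≤ 2. The edges 4–3–5–2–1–4 form a cycle, so G is not a tree and its treewidth is at least 2. Combining the bounds, tw(G) = 2.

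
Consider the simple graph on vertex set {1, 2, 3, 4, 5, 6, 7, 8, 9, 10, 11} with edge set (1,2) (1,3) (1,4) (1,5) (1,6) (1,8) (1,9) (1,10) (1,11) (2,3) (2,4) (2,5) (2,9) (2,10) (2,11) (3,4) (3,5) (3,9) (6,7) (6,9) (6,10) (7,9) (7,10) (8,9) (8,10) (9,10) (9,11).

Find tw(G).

A width-3 tree decomposition is:
Bags: B1 = {1, 2, 3, 9}  B2 = {1, 2, 3, 5}  B3 = {1, 2, 9, 11}  B4 = {1, 2, 9, 10}  B5 = {1, 6, 9, 10}  B6 = {6, 7, 9, 10}  B7 = {1, 8, 9, 10}  B8 = {1, 2, 3, 4}
Tree: B1–B2, B1–B3, B1–B4, B4–B5, B5–B6, B4–B7, B2–B8
The largest bag has 4 vertices, giving width 3; this decomposition certifies tw(G) ≤ 3. On the other hand G contains the 4-clique {1, 8, 9, 10}. A clique must lie in a single bag of any decomposition, so no decomposition can have width below 3. Hence tw(G) = 3 exactly.

3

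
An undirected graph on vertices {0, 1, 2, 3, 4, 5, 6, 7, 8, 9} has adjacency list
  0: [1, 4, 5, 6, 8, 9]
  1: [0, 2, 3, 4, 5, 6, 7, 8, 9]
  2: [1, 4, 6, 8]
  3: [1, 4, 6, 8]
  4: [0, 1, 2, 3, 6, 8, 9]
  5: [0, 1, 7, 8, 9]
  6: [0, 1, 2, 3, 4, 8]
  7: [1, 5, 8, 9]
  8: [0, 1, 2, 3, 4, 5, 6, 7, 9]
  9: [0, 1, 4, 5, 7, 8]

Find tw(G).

A width-4 tree decomposition is:
Bags: B1 = {0, 1, 4, 8, 9}  B2 = {0, 1, 4, 6, 8}  B3 = {1, 3, 4, 6, 8}  B4 = {0, 1, 5, 8, 9}  B5 = {1, 5, 7, 8, 9}  B6 = {1, 2, 4, 6, 8}
Tree: B1–B2, B2–B3, B1–B4, B4–B5, B3–B6
The largest bag has 5 vertices, giving width 4; this decomposition certifies tw(G) ≤ 4. For the lower bound, the 5 vertices {0, 1, 4, 8, 9} are pairwise adjacent, and any tree decomposition puts a clique entirely inside one bag — forcing width ≥ 4. The upper and lower bounds meet at 4, so that is the treewidth.

4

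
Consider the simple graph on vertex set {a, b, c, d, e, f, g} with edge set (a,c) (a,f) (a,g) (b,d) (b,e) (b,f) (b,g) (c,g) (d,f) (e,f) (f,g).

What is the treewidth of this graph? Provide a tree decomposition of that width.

Every bag has size at most 3, so the width is 3 − 1 = 2 and tw(G) ≤ 2. Conversely, {a, c, g} is a clique of size 3, and the vertices of any clique must share a bag in every tree decomposition; so some bag has ≥ 3 vertices and tw(G) ≥ 2. The upper and lower bounds meet at 2, so that is the treewidth.

Treewidth 2.
Bags: B1 = {b, f, g}  B2 = {a, f, g}  B3 = {b, d, f}  B4 = {a, c, g}  B5 = {b, e, f}
Tree: B1–B2, B1–B3, B2–B4, B1–B5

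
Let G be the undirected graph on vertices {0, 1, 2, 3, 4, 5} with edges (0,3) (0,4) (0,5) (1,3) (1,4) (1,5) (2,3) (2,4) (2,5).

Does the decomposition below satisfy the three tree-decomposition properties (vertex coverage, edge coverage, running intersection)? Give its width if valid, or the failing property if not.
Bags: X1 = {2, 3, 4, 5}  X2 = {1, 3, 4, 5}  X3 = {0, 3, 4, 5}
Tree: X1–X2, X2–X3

Vertex coverage: the bags together contain {0, 1, 2, 3, 4, 5}, the full vertex set. Edge coverage: each edge of G has both endpoints in at least one bag. Running intersection: for every vertex, the bags containing it form a connected subtree. All three properties hold, so this is a valid tree decomposition of width max|bag| − 1 = 3, and hence tw(G) ≤ 3.

Yes; width 3.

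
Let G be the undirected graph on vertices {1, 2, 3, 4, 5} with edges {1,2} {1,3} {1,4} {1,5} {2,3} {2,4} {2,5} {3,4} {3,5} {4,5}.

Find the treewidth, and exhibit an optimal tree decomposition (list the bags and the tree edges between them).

Treewidth 4.
One optimal decomposition is:
Bags: B1 = {1, 2, 3, 4, 5}
Tree: (single bag)

With just one bag of size 5, the width is 5 − 1 = 4, so tw(G) ≤ 4. For the lower bound, the 5 vertices {1, 2, 3, 4, 5} are pairwise adjacent, and any tree decomposition puts a clique entirely inside one bag — forcing width ≥ 4. The upper and lower bounds meet at 4, so that is the treewidth.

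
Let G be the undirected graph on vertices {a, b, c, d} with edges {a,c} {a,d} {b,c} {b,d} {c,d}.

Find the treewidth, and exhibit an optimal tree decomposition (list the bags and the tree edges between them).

Each bag holds 3 vertices, so the decomposition has width 2, which upper-bounds the treewidth. Conversely, {a, c, d} is a clique of size 3, and the vertices of any clique must share a bag in every tree decomposition; so some bag has ≥ 3 vertices and tw(G) ≥ 2. Combining the bounds, tw(G) = 2.

Treewidth 2.
One such decomposition:
Bags: B1 = {b, c, d}  B2 = {a, c, d}
Tree: B1–B2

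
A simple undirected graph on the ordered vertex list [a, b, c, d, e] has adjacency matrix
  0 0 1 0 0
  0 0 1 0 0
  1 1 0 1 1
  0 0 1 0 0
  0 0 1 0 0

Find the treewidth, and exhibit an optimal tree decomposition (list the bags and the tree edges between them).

Each bag holds 2 vertices, so the decomposition has width 1, which upper-bounds the treewidth. Any graph with an edge has treewidth ≥ 1, and G has the edge c–d. Combining the bounds, tw(G) = 1.

Treewidth 1.
Bags: B1 = {c, d}  B2 = {a, c}  B3 = {b, c}  B4 = {c, e}
Tree: B1–B2, B1–B3, B3–B4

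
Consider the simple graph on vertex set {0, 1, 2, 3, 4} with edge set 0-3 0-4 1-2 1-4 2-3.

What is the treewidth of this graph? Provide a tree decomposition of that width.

Each bag holds 3 vertices, so the decomposition has width 2, which upper-bounds the treewidth. The edges 4–1–2–3–0–4 form a cycle, so G is not a tree and its treewidth is at least 2. Therefore the treewidth is 2.

Treewidth 2.
Bags: B1 = {1, 2, 4}  B2 = {2, 3, 4}  B3 = {0, 3, 4}
Tree: B1–B2, B2–B3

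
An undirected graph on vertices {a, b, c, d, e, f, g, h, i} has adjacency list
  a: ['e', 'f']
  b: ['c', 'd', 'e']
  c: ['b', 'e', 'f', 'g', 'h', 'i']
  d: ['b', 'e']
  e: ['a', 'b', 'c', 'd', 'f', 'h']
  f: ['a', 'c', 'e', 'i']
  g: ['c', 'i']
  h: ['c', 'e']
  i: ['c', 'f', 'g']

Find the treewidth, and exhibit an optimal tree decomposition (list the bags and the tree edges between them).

Treewidth 2.
One such decomposition:
Bags: B1 = {c, e, f}  B2 = {b, c, e}  B3 = {c, e, h}  B4 = {a, e, f}  B5 = {c, f, i}  B6 = {b, d, e}  B7 = {c, g, i}
Tree: B1–B2, B1–B3, B1–B4, B1–B5, B2–B6, B5–B7

The largest bag has 3 vertices, giving width 2; this decomposition certifies tw(G) ≤ 2. Conversely, {b, d, e} is a clique of size 3, and the vertices of any clique must share a bag in every tree decomposition; so some bag has ≥ 3 vertices and tw(G) ≥ 2. Combining the bounds, tw(G) = 2.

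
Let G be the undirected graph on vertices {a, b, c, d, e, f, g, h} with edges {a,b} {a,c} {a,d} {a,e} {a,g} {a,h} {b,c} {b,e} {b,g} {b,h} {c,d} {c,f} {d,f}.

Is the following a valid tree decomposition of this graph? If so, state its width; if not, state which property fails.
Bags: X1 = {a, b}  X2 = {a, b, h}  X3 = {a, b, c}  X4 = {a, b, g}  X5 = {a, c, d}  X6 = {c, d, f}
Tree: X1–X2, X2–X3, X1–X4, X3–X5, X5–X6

A tree decomposition must satisfy three properties: every vertex lies in some bag; for every edge, both endpoints lie together in some bag; and for every vertex, the bags containing it form a connected subtree. Here vertex e appears in no bag, so the decomposition is invalid.

No — vertex e appears in no bag.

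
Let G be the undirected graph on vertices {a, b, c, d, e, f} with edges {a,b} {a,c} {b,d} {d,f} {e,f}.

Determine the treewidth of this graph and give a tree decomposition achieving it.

Treewidth 1.
One such decomposition:
Bags: B1 = {a, c}  B2 = {a, b}  B3 = {b, d}  B4 = {d, f}  B5 = {e, f}
Tree: B1–B2, B2–B3, B3–B4, B4–B5

The largest bag has 2 vertices, giving width 1; this decomposition certifies tw(G) ≤ 1. G has an edge, so its treewidth is at least 1. Combining the bounds, tw(G) = 1.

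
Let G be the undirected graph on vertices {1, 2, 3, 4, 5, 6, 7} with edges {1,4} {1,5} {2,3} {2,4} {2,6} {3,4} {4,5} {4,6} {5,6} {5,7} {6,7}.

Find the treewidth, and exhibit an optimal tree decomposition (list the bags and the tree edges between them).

Treewidth 2.
Bags: B1 = {1, 4, 5}  B2 = {4, 5, 6}  B3 = {5, 6, 7}  B4 = {2, 4, 6}  B5 = {2, 3, 4}
Tree: B1–B2, B2–B3, B2–B4, B4–B5

Each bag holds 3 vertices, so the decomposition has width 2, which upper-bounds the treewidth. For the lower bound, the 3 vertices {1, 4, 5} are pairwise adjacent, and any tree decomposition puts a clique entirely inside one bag — forcing width ≥ 2. The upper and lower bounds meet at 2, so that is the treewidth.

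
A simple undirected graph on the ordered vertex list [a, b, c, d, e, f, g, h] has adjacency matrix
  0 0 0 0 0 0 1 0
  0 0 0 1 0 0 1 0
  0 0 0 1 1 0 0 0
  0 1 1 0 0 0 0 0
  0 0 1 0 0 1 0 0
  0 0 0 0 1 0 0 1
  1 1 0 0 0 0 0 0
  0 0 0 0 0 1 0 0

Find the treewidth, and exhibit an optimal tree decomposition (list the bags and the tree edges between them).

Treewidth 1.
One such decomposition:
Bags: B1 = {a, g}  B2 = {b, g}  B3 = {b, d}  B4 = {c, d}  B5 = {c, e}  B6 = {e, f}  B7 = {f, h}
Tree: B1–B2, B2–B3, B3–B4, B4–B5, B5–B6, B6–B7

Every bag has size at most 2, so the width is 2 − 1 = 1 and tw(G) ≤ 1. Any graph with an edge has treewidth ≥ 1, and G has the edge a–g. Hence tw(G) = 1 exactly.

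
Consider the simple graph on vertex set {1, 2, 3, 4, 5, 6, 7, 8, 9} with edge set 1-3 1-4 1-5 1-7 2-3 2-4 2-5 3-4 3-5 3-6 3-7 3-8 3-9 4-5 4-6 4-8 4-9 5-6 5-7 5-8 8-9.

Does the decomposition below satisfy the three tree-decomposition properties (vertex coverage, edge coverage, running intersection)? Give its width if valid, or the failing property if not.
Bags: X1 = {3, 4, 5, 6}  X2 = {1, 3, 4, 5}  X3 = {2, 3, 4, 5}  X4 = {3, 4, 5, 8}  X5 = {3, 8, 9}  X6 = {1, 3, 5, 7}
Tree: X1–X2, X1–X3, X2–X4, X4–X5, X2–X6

No — edge (4,9) lies in no bag.

A tree decomposition must satisfy three properties: every vertex lies in some bag; for every edge, both endpoints lie together in some bag; and for every vertex, the bags containing it form a connected subtree. Here edge (4,9) lies in no bag, so the decomposition is invalid.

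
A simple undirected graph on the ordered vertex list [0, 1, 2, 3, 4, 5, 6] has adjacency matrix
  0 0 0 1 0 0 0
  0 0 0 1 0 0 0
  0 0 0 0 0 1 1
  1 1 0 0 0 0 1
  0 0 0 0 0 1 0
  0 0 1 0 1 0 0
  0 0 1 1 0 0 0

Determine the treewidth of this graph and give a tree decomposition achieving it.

The largest bag has 2 vertices, giving width 1; this decomposition certifies tw(G) ≤ 1. Any graph with an edge has treewidth ≥ 1, and G has the edge 2–6. The upper and lower bounds meet at 1, so that is the treewidth.

Treewidth 1.
Bags: B1 = {2, 6}  B2 = {2, 5}  B3 = {3, 6}  B4 = {4, 5}  B5 = {1, 3}  B6 = {0, 3}
Tree: B1–B2, B1–B3, B2–B4, B3–B5, B5–B6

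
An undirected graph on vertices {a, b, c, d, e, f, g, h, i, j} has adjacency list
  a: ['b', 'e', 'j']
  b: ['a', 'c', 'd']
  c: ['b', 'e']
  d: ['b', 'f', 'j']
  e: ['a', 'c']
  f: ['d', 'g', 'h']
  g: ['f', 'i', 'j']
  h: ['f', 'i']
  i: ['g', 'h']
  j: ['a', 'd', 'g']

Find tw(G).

A width-2 tree decomposition is:
Bags: B1 = {g, h, i}  B2 = {f, g, h}  B3 = {f, g, j}  B4 = {d, f, j}  B5 = {a, d, j}  B6 = {a, b, d}  B7 = {a, b, e}  B8 = {b, c, e}
Tree: B1–B2, B2–B3, B3–B4, B4–B5, B5–B6, B6–B7, B7–B8
Every bag has size at most 3, so the width is 3 − 1 = 2 and tw(G) ≤ 2. The edges i–h–f–g–i form a cycle, so G is not a tree and its treewidth is at least 2. The upper and lower bounds meet at 2, so that is the treewidth.

2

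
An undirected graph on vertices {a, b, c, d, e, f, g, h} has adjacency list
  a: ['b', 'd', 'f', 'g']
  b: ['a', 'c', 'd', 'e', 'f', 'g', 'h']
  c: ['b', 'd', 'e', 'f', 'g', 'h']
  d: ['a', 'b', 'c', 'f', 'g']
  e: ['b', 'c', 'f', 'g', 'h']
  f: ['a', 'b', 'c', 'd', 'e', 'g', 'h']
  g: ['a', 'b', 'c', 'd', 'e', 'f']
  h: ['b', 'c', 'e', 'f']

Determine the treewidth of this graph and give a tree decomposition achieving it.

Each bag holds 5 vertices, so the decomposition has width 4, which upper-bounds the treewidth. On the other hand G contains the 5-clique {b, c, d, f, g}. A clique must lie in a single bag of any decomposition, so no decomposition can have width below 4. Hence tw(G) = 4 exactly.

Treewidth 4.
One such decomposition:
Bags: B1 = {b, c, d, f, g}  B2 = {b, c, e, f, g}  B3 = {a, b, d, f, g}  B4 = {b, c, e, f, h}
Tree: B1–B2, B1–B3, B2–B4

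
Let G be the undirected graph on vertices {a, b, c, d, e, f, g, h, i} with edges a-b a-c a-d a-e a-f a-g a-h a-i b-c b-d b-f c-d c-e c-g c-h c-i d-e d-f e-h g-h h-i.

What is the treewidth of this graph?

3

A width-3 tree decomposition is:
Bags: B1 = {a, b, c, d}  B2 = {a, c, d, e}  B3 = {a, c, e, h}  B4 = {a, c, g, h}  B5 = {a, b, d, f}  B6 = {a, c, h, i}
Tree: B1–B2, B2–B3, B3–B4, B1–B5, B4–B6
Each bag holds 4 vertices, so the decomposition has width 3, which upper-bounds the treewidth. Conversely, {a, c, d, e} is a clique of size 4, and the vertices of any clique must share a bag in every tree decomposition; so some bag has ≥ 4 vertices and tw(G) ≥ 3. The upper and lower bounds meet at 3, so that is the treewidth.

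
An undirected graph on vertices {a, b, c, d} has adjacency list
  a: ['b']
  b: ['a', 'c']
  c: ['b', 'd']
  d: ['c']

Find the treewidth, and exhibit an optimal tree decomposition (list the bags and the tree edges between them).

Treewidth 1.
One optimal decomposition is:
Bags: B1 = {c, d}  B2 = {b, c}  B3 = {a, b}
Tree: B1–B2, B2–B3

The largest bag has 2 vertices, giving width 1; this decomposition certifies tw(G) ≤ 1. Any graph with an edge has treewidth ≥ 1, and G has the edge d–c. Hence tw(G) = 1 exactly.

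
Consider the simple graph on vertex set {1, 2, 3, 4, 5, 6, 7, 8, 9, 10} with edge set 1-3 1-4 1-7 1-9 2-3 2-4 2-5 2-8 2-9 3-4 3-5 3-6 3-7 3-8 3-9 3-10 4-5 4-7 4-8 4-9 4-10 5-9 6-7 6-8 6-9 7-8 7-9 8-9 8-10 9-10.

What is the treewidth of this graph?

A width-4 tree decomposition is:
Bags: B1 = {3, 4, 8, 9, 10}  B2 = {3, 4, 7, 8, 9}  B3 = {3, 6, 7, 8, 9}  B4 = {2, 3, 4, 8, 9}  B5 = {1, 3, 4, 7, 9}  B6 = {2, 3, 4, 5, 9}
Tree: B1–B2, B2–B3, B1–B4, B2–B5, B4–B6
The largest bag has 5 vertices, giving width 4; this decomposition certifies tw(G) ≤ 4. Conversely, {2, 3, 4, 8, 9} is a clique of size 5, and the vertices of any clique must share a bag in every tree decomposition; so some bag has ≥ 5 vertices and tw(G) ≥ 4. Hence tw(G) = 4 exactly.

4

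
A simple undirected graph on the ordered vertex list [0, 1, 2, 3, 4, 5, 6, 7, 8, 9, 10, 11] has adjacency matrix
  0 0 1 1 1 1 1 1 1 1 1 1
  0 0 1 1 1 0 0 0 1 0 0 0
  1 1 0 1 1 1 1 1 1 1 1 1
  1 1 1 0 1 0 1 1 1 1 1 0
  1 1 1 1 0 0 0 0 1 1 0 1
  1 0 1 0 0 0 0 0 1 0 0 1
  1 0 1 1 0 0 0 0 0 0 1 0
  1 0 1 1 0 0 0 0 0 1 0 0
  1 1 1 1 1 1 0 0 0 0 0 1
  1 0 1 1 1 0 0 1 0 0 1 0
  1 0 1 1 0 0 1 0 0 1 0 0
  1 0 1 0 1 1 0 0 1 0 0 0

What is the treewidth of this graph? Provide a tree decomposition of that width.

Each bag holds 5 vertices, so the decomposition has width 4, which upper-bounds the treewidth. For the lower bound, the 5 vertices {0, 2, 4, 8, 11} are pairwise adjacent, and any tree decomposition puts a clique entirely inside one bag — forcing width ≥ 4. Therefore the treewidth is 4.

Treewidth 4.
One such decomposition:
Bags: B1 = {0, 2, 3, 4, 8}  B2 = {0, 2, 3, 4, 9}  B3 = {1, 2, 3, 4, 8}  B4 = {0, 2, 3, 9, 10}  B5 = {0, 2, 3, 7, 9}  B6 = {0, 2, 4, 8, 11}  B7 = {0, 2, 3, 6, 10}  B8 = {0, 2, 5, 8, 11}
Tree: B1–B2, B1–B3, B2–B4, B2–B5, B1–B6, B4–B7, B6–B8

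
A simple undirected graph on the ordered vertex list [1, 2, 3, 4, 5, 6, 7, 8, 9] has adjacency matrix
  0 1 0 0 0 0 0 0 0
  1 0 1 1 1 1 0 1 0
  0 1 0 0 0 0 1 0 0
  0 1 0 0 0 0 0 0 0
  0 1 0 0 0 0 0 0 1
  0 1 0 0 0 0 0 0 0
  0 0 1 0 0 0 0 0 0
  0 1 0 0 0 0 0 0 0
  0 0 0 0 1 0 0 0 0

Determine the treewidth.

A width-1 tree decomposition is:
Bags: B1 = {2, 3}  B2 = {2, 8}  B3 = {3, 7}  B4 = {2, 6}  B5 = {1, 2}  B6 = {2, 4}  B7 = {2, 5}  B8 = {5, 9}
Tree: B1–B2, B1–B3, B2–B4, B1–B5, B4–B6, B6–B7, B7–B8
Every bag has size at most 2, so the width is 2 − 1 = 1 and tw(G) ≤ 1. G has an edge, so its treewidth is at least 1. Therefore the treewidth is 1.

1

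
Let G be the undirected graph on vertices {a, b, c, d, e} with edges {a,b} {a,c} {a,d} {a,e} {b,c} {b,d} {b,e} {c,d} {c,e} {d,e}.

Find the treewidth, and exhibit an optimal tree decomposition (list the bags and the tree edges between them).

With just one bag of size 5, the width is 5 − 1 = 4, so tw(G) ≤ 4. On the other hand G contains the 5-clique {a, b, c, d, e}. A clique must lie in a single bag of any decomposition, so no decomposition can have width below 4. Therefore the treewidth is 4.

Treewidth 4.
Bags: B1 = {a, b, c, d, e}
Tree: (single bag)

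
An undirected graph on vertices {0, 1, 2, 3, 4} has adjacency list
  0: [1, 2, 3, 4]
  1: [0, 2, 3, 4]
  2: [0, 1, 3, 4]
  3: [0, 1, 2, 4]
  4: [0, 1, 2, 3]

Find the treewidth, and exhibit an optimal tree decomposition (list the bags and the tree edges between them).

With just one bag of size 5, the width is 5 − 1 = 4, so tw(G) ≤ 4. On the other hand G contains the 5-clique {0, 1, 2, 3, 4}. A clique must lie in a single bag of any decomposition, so no decomposition can have width below 4. The upper and lower bounds meet at 4, so that is the treewidth.

Treewidth 4.
Bags: B1 = {0, 1, 2, 3, 4}
Tree: (single bag)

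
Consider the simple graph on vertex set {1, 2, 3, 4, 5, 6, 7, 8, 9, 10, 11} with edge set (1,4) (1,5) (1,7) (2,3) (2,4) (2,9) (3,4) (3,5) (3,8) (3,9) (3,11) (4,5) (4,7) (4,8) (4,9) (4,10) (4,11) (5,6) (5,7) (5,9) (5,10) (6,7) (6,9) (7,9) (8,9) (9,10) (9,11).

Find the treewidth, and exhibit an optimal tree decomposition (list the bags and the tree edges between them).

The largest bag has 4 vertices, giving width 3; this decomposition certifies tw(G) ≤ 3. Conversely, {1, 4, 5, 7} is a clique of size 4, and the vertices of any clique must share a bag in every tree decomposition; so some bag has ≥ 4 vertices and tw(G) ≥ 3. Combining the bounds, tw(G) = 3.

Treewidth 3.
Bags: B1 = {3, 4, 5, 9}  B2 = {3, 4, 8, 9}  B3 = {4, 5, 9, 10}  B4 = {4, 5, 7, 9}  B5 = {2, 3, 4, 9}  B6 = {1, 4, 5, 7}  B7 = {3, 4, 9, 11}  B8 = {5, 6, 7, 9}
Tree: B1–B2, B1–B3, B3–B4, B2–B5, B4–B6, B5–B7, B4–B8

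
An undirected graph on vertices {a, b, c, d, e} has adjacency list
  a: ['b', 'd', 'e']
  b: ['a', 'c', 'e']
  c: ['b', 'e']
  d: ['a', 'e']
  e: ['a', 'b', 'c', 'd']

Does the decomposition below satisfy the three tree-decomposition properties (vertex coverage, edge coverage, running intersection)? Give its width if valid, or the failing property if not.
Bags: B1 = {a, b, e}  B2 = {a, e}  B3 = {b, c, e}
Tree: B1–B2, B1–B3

No — vertex d appears in no bag.

A tree decomposition must satisfy three properties: every vertex lies in some bag; for every edge, both endpoints lie together in some bag; and for every vertex, the bags containing it form a connected subtree. Here vertex d appears in no bag, so the decomposition is invalid.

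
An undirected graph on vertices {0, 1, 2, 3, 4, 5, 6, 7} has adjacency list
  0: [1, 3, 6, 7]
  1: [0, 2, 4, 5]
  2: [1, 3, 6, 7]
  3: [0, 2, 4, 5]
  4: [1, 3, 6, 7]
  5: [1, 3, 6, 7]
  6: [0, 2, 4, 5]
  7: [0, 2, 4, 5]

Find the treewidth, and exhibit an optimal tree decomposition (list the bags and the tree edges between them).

The largest bag has 5 vertices, giving width 4; this decomposition certifies tw(G) ≤ 4. For the lower bound: the 5 vertex sets {0,1}, {4,7}, {2,6}, {3}, {5} are disjoint, each induces a connected subgraph, and every pair is joined by at least one edge of G. Contracting each set to a single vertex therefore yields K_{5} as a minor, and since treewidth is minor-monotone, tw(G) ≥ tw(K_{5}) = 4. Therefore the treewidth is 4.

Treewidth 4.
One optimal decomposition is:
Bags: B1 = {0, 1, 3, 6, 7}  B2 = {1, 3, 4, 6, 7}  B3 = {1, 2, 3, 6, 7}  B4 = {1, 3, 5, 6, 7}
Tree: B1–B2, B2–B3, B3–B4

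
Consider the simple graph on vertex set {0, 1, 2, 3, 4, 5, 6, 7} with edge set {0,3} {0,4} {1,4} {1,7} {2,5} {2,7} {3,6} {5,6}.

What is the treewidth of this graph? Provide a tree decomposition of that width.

The largest bag has 3 vertices, giving width 2; this decomposition certifies tw(G) ≤ 2. The edges 6–3–0–4–1–7–2–5–6 form a cycle, so G is not a tree and its treewidth is at least 2. The upper and lower bounds meet at 2, so that is the treewidth.

Treewidth 2.
One optimal decomposition is:
Bags: B1 = {0, 3, 6}  B2 = {0, 4, 6}  B3 = {1, 4, 6}  B4 = {1, 6, 7}  B5 = {2, 6, 7}  B6 = {2, 5, 6}
Tree: B1–B2, B2–B3, B3–B4, B4–B5, B5–B6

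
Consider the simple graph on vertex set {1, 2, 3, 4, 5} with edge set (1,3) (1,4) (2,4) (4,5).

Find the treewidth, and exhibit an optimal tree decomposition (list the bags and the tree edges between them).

Treewidth 1.
One such decomposition:
Bags: B1 = {4, 5}  B2 = {1, 4}  B3 = {1, 3}  B4 = {2, 4}
Tree: B1–B2, B2–B3, B1–B4

Each bag holds 2 vertices, so the decomposition has width 1, which upper-bounds the treewidth. Any graph with an edge has treewidth ≥ 1, and G has the edge 5–4. Combining the bounds, tw(G) = 1.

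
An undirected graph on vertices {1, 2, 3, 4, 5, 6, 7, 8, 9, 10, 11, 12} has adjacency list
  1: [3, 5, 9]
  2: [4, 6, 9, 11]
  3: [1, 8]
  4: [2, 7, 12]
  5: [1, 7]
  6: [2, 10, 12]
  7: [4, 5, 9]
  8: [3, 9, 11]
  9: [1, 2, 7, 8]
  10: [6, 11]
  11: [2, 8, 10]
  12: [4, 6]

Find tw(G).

A width-3 tree decomposition is:
Bags: B1 = {1, 3, 5, 7}  B2 = {1, 3, 7, 9}  B3 = {3, 7, 8, 9}  B4 = {4, 7, 8, 9}  B5 = {2, 4, 8, 9}  B6 = {2, 4, 8, 11}  B7 = {2, 4, 11, 12}  B8 = {2, 6, 11, 12}  B9 = {6, 10, 11, 12}
Tree: B1–B2, B2–B3, B3–B4, B4–B5, B5–B6, B6–B7, B7–B8, B8–B9
Each bag holds 4 vertices, so the decomposition has width 3, which upper-bounds the treewidth. For the lower bound: the 4 vertex sets {1,3,5}, {7}, {9}, {2,4,8,11} are disjoint, each induces a connected subgraph, and every pair is joined by at least one edge of G. Contracting each set to a single vertex therefore yields K_{4} as a minor, and since treewidth is minor-monotone, tw(G) ≥ tw(K_{4}) = 3. Hence tw(G) = 3 exactly.

3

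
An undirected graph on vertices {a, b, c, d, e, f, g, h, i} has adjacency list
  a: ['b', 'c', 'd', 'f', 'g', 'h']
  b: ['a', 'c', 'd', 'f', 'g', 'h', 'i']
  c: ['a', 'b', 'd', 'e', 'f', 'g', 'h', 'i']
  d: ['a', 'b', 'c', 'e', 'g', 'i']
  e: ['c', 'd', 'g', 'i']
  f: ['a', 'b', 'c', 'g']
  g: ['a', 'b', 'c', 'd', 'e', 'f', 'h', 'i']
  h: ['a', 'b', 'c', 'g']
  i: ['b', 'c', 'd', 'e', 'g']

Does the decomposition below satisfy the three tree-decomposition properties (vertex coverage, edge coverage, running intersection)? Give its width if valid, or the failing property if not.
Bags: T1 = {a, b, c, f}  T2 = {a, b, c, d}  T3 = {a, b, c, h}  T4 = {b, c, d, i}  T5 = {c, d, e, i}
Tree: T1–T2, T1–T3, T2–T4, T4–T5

No — vertex g appears in no bag.

A tree decomposition must satisfy three properties: every vertex lies in some bag; for every edge, both endpoints lie together in some bag; and for every vertex, the bags containing it form a connected subtree. Here vertex g appears in no bag, so the decomposition is invalid.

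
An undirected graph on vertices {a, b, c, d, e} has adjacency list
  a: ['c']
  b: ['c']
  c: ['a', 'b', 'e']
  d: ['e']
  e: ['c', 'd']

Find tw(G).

1

A width-1 tree decomposition is:
Bags: B1 = {c, e}  B2 = {b, c}  B3 = {d, e}  B4 = {a, c}
Tree: B1–B2, B1–B3, B2–B4
Every bag has size at most 2, so the width is 2 − 1 = 1 and tw(G) ≤ 1. G has an edge, so its treewidth is at least 1. Hence tw(G) = 1 exactly.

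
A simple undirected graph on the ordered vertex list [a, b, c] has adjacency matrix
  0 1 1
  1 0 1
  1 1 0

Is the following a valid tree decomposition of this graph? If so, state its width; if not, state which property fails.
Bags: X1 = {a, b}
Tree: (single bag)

A tree decomposition must satisfy three properties: every vertex lies in some bag; for every edge, both endpoints lie together in some bag; and for every vertex, the bags containing it form a connected subtree. Here vertex c appears in no bag, so the decomposition is invalid.

No — vertex c appears in no bag.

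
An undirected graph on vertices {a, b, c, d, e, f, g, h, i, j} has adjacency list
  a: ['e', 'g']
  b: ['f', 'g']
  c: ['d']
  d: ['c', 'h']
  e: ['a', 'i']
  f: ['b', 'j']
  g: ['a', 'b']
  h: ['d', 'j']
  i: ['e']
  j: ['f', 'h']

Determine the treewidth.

A width-1 tree decomposition is:
Bags: B1 = {c, d}  B2 = {d, h}  B3 = {h, j}  B4 = {f, j}  B5 = {b, f}  B6 = {b, g}  B7 = {a, g}  B8 = {a, e}  B9 = {e, i}
Tree: B1–B2, B2–B3, B3–B4, B4–B5, B5–B6, B6–B7, B7–B8, B8–B9
The largest bag has 2 vertices, giving width 1; this decomposition certifies tw(G) ≤ 1. G has an edge, so its treewidth is at least 1. Therefore the treewidth is 1.

1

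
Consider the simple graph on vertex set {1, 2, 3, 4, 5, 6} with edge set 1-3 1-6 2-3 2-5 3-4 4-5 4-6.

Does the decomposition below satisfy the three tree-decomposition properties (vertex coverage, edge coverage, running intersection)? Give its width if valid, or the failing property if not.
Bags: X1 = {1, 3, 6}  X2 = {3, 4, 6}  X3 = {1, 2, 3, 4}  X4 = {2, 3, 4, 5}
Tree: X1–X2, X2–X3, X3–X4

No — bags containing vertex 1 are not connected in the tree.

A tree decomposition must satisfy three properties: every vertex lies in some bag; for every edge, both endpoints lie together in some bag; and for every vertex, the bags containing it form a connected subtree. Here bags containing vertex 1 are not connected in the tree, so the decomposition is invalid.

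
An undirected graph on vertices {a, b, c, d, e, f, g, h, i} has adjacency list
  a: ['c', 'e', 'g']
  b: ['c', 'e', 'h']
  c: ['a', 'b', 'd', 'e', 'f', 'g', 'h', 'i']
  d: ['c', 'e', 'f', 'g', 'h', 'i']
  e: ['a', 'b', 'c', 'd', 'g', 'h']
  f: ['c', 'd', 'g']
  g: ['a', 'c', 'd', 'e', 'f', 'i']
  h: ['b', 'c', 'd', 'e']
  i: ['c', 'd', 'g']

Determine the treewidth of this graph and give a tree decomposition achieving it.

Treewidth 3.
One optimal decomposition is:
Bags: B1 = {c, d, e, h}  B2 = {b, c, e, h}  B3 = {c, d, e, g}  B4 = {c, d, f, g}  B5 = {c, d, g, i}  B6 = {a, c, e, g}
Tree: B1–B2, B1–B3, B3–B4, B3–B5, B3–B6

Every bag has size at most 4, so the width is 4 − 1 = 3 and tw(G) ≤ 3. For the lower bound, the 4 vertices {c, d, e, g} are pairwise adjacent, and any tree decomposition puts a clique entirely inside one bag — forcing width ≥ 3. Combining the bounds, tw(G) = 3.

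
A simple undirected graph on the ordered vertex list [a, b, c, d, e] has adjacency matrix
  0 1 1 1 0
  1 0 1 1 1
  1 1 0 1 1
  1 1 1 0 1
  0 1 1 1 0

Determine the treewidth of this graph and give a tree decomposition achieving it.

The largest bag has 4 vertices, giving width 3; this decomposition certifies tw(G) ≤ 3. Conversely, {b, c, d, e} is a clique of size 4, and the vertices of any clique must share a bag in every tree decomposition; so some bag has ≥ 4 vertices and tw(G) ≥ 3. Hence tw(G) = 3 exactly.

Treewidth 3.
One such decomposition:
Bags: B1 = {b, c, d, e}  B2 = {a, b, c, d}
Tree: B1–B2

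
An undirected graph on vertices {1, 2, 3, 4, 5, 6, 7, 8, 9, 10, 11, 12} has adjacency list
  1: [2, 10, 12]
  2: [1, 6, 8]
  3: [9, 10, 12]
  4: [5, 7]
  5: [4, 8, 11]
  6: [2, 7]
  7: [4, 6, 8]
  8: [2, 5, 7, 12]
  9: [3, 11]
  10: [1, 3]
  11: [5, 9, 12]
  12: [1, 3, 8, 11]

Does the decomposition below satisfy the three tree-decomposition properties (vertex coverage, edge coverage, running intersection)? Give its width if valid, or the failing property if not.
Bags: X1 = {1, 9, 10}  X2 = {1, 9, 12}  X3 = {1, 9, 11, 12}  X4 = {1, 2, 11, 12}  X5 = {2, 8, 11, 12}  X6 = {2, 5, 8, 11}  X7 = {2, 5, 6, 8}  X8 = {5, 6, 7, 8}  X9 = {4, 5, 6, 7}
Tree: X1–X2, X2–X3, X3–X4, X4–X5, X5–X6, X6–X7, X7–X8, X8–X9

A tree decomposition must satisfy three properties: every vertex lies in some bag; for every edge, both endpoints lie together in some bag; and for every vertex, the bags containing it form a connected subtree. Here vertex 3 appears in no bag, so the decomposition is invalid.

No — vertex 3 appears in no bag.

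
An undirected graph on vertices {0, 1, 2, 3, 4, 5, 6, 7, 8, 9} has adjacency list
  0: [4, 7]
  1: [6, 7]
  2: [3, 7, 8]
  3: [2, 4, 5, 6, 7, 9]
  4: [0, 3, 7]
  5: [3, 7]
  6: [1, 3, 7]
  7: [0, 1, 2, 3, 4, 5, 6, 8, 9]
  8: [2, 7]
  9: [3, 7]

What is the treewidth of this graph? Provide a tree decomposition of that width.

Every bag has size at most 3, so the width is 3 − 1 = 2 and tw(G) ≤ 2. Conversely, {0, 4, 7} is a clique of size 3, and the vertices of any clique must share a bag in every tree decomposition; so some bag has ≥ 3 vertices and tw(G) ≥ 2. Combining the bounds, tw(G) = 2.

Treewidth 2.
One such decomposition:
Bags: B1 = {3, 4, 7}  B2 = {3, 5, 7}  B3 = {3, 7, 9}  B4 = {0, 4, 7}  B5 = {2, 3, 7}  B6 = {2, 7, 8}  B7 = {3, 6, 7}  B8 = {1, 6, 7}
Tree: B1–B2, B1–B3, B1–B4, B1–B5, B5–B6, B5–B7, B7–B8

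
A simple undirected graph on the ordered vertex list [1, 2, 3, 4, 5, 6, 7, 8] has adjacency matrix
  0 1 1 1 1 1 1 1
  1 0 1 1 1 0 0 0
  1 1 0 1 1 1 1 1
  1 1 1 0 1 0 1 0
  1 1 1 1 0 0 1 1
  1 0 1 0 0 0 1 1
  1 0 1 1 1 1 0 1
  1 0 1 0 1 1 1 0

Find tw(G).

A width-4 tree decomposition is:
Bags: B1 = {1, 3, 5, 7, 8}  B2 = {1, 3, 4, 5, 7}  B3 = {1, 3, 6, 7, 8}  B4 = {1, 2, 3, 4, 5}
Tree: B1–B2, B1–B3, B2–B4
Every bag has size at most 5, so the width is 5 − 1 = 4 and tw(G) ≤ 4. Conversely, {1, 3, 5, 7, 8} is a clique of size 5, and the vertices of any clique must share a bag in every tree decomposition; so some bag has ≥ 5 vertices and tw(G) ≥ 4. The upper and lower bounds meet at 4, so that is the treewidth.

4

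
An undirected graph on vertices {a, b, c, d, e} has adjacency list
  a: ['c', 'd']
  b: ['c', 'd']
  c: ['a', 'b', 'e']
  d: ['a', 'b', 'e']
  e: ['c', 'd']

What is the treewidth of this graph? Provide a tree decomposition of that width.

Treewidth 2.
One optimal decomposition is:
Bags: B1 = {a, c, d}  B2 = {b, c, d}  B3 = {c, d, e}
Tree: B1–B2, B2–B3

The largest bag has 3 vertices, giving width 2; this decomposition certifies tw(G) ≤ 2. Since d–a–c–b–d is a cycle in G, G is not acyclic. Forests are exactly the graphs of treewidth ≤ 1, so tw(G) ≥ 2. Hence tw(G) = 2 exactly.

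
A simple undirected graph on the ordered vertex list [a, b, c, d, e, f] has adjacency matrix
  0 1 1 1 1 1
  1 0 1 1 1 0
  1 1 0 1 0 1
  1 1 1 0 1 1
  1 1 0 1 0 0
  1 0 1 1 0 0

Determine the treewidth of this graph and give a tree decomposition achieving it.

Treewidth 3.
One such decomposition:
Bags: B1 = {a, b, c, d}  B2 = {a, b, d, e}  B3 = {a, c, d, f}
Tree: B1–B2, B1–B3

The largest bag has 4 vertices, giving width 3; this decomposition certifies tw(G) ≤ 3. Conversely, {a, b, d, e} is a clique of size 4, and the vertices of any clique must share a bag in every tree decomposition; so some bag has ≥ 4 vertices and tw(G) ≥ 3. Combining the bounds, tw(G) = 3.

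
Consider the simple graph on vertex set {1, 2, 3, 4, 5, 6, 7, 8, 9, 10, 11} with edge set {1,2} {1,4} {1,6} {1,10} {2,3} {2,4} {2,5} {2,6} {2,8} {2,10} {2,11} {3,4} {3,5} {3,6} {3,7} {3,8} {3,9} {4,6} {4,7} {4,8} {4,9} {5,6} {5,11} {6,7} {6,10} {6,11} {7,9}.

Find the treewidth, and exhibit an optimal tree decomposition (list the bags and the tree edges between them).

Treewidth 3.
One optimal decomposition is:
Bags: B1 = {2, 3, 4, 6}  B2 = {1, 2, 4, 6}  B3 = {2, 3, 5, 6}  B4 = {1, 2, 6, 10}  B5 = {2, 3, 4, 8}  B6 = {3, 4, 6, 7}  B7 = {3, 4, 7, 9}  B8 = {2, 5, 6, 11}
Tree: B1–B2, B1–B3, B2–B4, B1–B5, B1–B6, B6–B7, B3–B8

Every bag has size at most 4, so the width is 4 − 1 = 3 and tw(G) ≤ 3. Conversely, {3, 4, 7, 9} is a clique of size 4, and the vertices of any clique must share a bag in every tree decomposition; so some bag has ≥ 4 vertices and tw(G) ≥ 3. Hence tw(G) = 3 exactly.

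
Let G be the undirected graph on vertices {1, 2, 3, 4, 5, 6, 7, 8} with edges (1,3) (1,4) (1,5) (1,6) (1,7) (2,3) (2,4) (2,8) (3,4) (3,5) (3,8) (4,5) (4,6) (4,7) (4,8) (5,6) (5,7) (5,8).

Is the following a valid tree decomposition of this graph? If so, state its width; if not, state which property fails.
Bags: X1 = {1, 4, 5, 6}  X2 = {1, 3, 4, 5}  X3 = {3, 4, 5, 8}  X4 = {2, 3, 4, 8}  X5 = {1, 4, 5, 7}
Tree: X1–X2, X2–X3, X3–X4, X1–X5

Yes; width 3.

Checking the three conditions: (i) the bags cover all of {1, 2, 3, 4, 5, 6, 7, 8}; (ii) for each edge, some bag contains both endpoints; (iii) the bags containing any fixed vertex form a subtree. All hold, so the decomposition is valid with width 4 − 1 = 3.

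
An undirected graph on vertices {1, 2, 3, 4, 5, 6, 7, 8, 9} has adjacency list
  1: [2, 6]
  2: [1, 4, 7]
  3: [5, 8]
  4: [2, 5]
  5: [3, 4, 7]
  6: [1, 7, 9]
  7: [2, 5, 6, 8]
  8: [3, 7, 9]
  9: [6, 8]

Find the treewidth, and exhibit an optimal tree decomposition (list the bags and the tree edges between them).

Each bag holds 4 vertices, so the decomposition has width 3, which upper-bounds the treewidth. For the lower bound: the 4 vertex sets {3,8,9}, {5}, {7}, {1,2,4,6} are disjoint, each induces a connected subgraph, and every pair is joined by at least one edge of G. Contracting each set to a single vertex therefore yields K_{4} as a minor, and since treewidth is minor-monotone, tw(G) ≥ tw(K_{4}) = 3. Hence tw(G) = 3 exactly.

Treewidth 3.
Bags: B1 = {3, 5, 8, 9}  B2 = {5, 7, 8, 9}  B3 = {5, 6, 7, 9}  B4 = {4, 5, 6, 7}  B5 = {2, 4, 6, 7}  B6 = {1, 2, 4, 6}
Tree: B1–B2, B2–B3, B3–B4, B4–B5, B5–B6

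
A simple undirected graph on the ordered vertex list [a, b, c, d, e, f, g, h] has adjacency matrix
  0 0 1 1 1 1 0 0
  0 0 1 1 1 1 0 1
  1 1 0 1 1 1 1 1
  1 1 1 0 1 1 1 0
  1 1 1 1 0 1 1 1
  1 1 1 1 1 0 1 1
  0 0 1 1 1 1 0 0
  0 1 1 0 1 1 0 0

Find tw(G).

4

A width-4 tree decomposition is:
Bags: B1 = {c, d, e, f, g}  B2 = {a, c, d, e, f}  B3 = {b, c, d, e, f}  B4 = {b, c, e, f, h}
Tree: B1–B2, B2–B3, B3–B4
Each bag holds 5 vertices, so the decomposition has width 4, which upper-bounds the treewidth. On the other hand G contains the 5-clique {c, d, e, f, g}. A clique must lie in a single bag of any decomposition, so no decomposition can have width below 4. The upper and lower bounds meet at 4, so that is the treewidth.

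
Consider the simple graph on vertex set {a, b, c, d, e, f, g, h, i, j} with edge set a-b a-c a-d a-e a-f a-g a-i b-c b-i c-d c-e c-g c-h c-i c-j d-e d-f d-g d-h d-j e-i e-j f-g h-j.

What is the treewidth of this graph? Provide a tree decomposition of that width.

Treewidth 3.
One such decomposition:
Bags: B1 = {a, c, d, g}  B2 = {a, c, d, e}  B3 = {c, d, e, j}  B4 = {a, c, e, i}  B5 = {a, d, f, g}  B6 = {a, b, c, i}  B7 = {c, d, h, j}
Tree: B1–B2, B2–B3, B2–B4, B1–B5, B4–B6, B3–B7

Each bag holds 4 vertices, so the decomposition has width 3, which upper-bounds the treewidth. On the other hand G contains the 4-clique {c, d, e, j}. A clique must lie in a single bag of any decomposition, so no decomposition can have width below 3. Hence tw(G) = 3 exactly.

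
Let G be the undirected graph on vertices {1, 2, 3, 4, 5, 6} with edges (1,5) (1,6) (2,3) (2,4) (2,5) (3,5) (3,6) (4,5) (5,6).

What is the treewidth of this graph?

A width-2 tree decomposition is:
Bags: B1 = {3, 5, 6}  B2 = {2, 3, 5}  B3 = {2, 4, 5}  B4 = {1, 5, 6}
Tree: B1–B2, B2–B3, B1–B4
Each bag holds 3 vertices, so the decomposition has width 2, which upper-bounds the treewidth. On the other hand G contains the 3-clique {1, 5, 6}. A clique must lie in a single bag of any decomposition, so no decomposition can have width below 2. Hence tw(G) = 2 exactly.

2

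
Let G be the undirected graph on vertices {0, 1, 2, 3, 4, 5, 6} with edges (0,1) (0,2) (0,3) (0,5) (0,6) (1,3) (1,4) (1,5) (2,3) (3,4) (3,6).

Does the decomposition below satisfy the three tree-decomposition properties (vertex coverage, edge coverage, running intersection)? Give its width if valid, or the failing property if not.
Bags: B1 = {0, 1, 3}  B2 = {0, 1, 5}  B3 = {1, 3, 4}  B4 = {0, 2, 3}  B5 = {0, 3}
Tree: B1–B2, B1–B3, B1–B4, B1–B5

A tree decomposition must satisfy three properties: every vertex lies in some bag; for every edge, both endpoints lie together in some bag; and for every vertex, the bags containing it form a connected subtree. Here vertex 6 appears in no bag, so the decomposition is invalid.

No — vertex 6 appears in no bag.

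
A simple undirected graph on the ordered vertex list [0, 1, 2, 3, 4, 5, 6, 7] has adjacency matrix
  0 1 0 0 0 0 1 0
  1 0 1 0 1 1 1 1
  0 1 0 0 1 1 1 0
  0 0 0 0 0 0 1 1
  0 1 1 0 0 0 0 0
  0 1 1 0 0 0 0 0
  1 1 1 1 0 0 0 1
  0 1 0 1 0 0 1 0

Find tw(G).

A width-2 tree decomposition is:
Bags: B1 = {1, 2, 6}  B2 = {1, 2, 5}  B3 = {1, 6, 7}  B4 = {0, 1, 6}  B5 = {1, 2, 4}  B6 = {3, 6, 7}
Tree: B1–B2, B1–B3, B3–B4, B2–B5, B3–B6
Each bag holds 3 vertices, so the decomposition has width 2, which upper-bounds the treewidth. Conversely, {0, 1, 6} is a clique of size 3, and the vertices of any clique must share a bag in every tree decomposition; so some bag has ≥ 3 vertices and tw(G) ≥ 2. The upper and lower bounds meet at 2, so that is the treewidth.

2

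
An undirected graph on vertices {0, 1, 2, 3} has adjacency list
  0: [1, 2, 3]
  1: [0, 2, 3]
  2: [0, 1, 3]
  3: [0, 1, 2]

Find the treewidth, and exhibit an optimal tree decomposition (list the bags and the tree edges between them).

Treewidth 3.
One optimal decomposition is:
Bags: B1 = {0, 1, 2, 3}
Tree: (single bag)

A single bag containing all 4 vertices is trivially a valid decomposition of width 3. Conversely, {0, 1, 2, 3} is a clique of size 4, and the vertices of any clique must share a bag in every tree decomposition; so some bag has ≥ 4 vertices and tw(G) ≥ 3. Combining the bounds, tw(G) = 3.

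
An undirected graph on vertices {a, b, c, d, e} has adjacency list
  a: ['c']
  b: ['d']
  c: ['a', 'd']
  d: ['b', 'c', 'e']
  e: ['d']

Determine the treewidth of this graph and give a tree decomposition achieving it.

Each bag holds 2 vertices, so the decomposition has width 1, which upper-bounds the treewidth. G has an edge, so its treewidth is at least 1. Hence tw(G) = 1 exactly.

Treewidth 1.
One such decomposition:
Bags: B1 = {c, d}  B2 = {a, c}  B3 = {b, d}  B4 = {d, e}
Tree: B1–B2, B1–B3, B1–B4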